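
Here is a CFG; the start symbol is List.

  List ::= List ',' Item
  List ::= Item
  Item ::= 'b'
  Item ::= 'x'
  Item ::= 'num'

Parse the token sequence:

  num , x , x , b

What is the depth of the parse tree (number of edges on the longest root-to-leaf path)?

5

[List [List [List [List [Item num]] , [Item x]] , [Item x]] , [Item b]]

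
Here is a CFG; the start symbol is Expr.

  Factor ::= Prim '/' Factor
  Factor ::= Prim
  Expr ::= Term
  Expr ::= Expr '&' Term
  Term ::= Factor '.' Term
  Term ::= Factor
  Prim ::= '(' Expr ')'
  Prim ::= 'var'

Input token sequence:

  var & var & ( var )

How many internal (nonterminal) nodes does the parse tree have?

[Expr [Expr [Expr [Term [Factor [Prim var]]]] & [Term [Factor [Prim var]]]] & [Term [Factor [Prim ( [Expr [Term [Factor [Prim var]]]] )]]]]

16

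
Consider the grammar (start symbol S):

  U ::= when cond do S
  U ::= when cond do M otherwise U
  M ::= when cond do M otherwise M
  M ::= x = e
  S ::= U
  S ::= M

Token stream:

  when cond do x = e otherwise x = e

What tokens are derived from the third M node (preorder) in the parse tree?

x = e

[S [M when cond do [M x = e] otherwise [M x = e]]]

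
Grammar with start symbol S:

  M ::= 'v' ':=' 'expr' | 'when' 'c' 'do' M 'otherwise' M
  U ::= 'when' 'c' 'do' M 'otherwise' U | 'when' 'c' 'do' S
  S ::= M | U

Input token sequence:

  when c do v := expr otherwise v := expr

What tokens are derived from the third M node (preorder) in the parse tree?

[S [M when c do [M v := expr] otherwise [M v := expr]]]

v := expr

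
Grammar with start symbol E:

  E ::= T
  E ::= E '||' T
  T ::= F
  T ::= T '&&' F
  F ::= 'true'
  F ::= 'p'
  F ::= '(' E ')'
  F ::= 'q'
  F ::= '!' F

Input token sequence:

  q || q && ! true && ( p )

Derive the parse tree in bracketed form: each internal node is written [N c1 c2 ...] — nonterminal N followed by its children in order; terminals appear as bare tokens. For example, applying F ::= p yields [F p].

[E [E [T [F q]]] || [T [T [T [F q]] && [F ! [F true]]] && [F ( [E [T [F p]]] )]]]

E
E || T
T || T
F || T
q || T
q || T && F
q || T && F && F
q || F && F && F
q || q && F && F
q || q && ! F && F
q || q && ! true && F
q || q && ! true && ( E )
q || q && ! true && ( T )
q || q && ! true && ( F )
q || q && ! true && ( p )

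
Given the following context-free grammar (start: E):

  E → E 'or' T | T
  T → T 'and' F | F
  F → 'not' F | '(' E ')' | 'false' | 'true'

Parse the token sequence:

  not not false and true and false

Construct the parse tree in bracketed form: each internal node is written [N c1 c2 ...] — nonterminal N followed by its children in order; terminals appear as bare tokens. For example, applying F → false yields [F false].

E
T
T and F
T and F and F
F and F and F
not F and F and F
not not F and F and F
not not false and F and F
not not false and true and F
not not false and true and false

[E [T [T [T [F not [F not [F false]]]] and [F true]] and [F false]]]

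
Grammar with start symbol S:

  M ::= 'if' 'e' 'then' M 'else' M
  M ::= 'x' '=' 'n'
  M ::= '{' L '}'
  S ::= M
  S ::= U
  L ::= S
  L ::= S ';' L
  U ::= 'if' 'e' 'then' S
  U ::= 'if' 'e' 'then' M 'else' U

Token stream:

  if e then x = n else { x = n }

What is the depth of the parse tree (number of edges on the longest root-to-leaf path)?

6

[S [M if e then [M x = n] else [M { [L [S [M x = n]]] }]]]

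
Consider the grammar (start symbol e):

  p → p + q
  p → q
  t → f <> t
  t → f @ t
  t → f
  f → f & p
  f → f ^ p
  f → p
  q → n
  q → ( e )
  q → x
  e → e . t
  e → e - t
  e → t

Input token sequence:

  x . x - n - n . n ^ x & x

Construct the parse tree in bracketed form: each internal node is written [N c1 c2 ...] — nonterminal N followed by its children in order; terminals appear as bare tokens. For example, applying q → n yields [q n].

[e [e [e [e [e [t [f [p [q x]]]]] . [t [f [p [q x]]]]] - [t [f [p [q n]]]]] - [t [f [p [q n]]]]] . [t [f [f [f [p [q n]]] ^ [p [q x]]] & [p [q x]]]]]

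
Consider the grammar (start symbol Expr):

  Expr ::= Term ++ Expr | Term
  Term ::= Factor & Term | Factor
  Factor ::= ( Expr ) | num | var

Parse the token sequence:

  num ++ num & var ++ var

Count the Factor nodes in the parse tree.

[Expr [Term [Factor num]] ++ [Expr [Term [Factor num] & [Term [Factor var]]] ++ [Expr [Term [Factor var]]]]]

4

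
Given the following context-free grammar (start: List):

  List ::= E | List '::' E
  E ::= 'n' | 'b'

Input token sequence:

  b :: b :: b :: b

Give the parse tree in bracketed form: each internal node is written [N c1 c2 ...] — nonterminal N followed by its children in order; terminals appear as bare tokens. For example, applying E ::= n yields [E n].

[List [List [List [List [E b]] :: [E b]] :: [E b]] :: [E b]]

List
List :: E
List :: E :: E
List :: E :: E :: E
E :: E :: E :: E
b :: E :: E :: E
b :: b :: E :: E
b :: b :: b :: E
b :: b :: b :: b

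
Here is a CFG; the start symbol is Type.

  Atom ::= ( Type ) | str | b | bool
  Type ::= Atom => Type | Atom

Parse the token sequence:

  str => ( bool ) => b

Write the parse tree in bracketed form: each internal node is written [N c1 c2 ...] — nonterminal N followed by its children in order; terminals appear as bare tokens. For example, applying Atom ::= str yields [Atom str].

Type
Atom => Type
str => Type
str => Atom => Type
str => ( Type ) => Type
str => ( Atom ) => Type
str => ( bool ) => Type
str => ( bool ) => Atom
str => ( bool ) => b

[Type [Atom str] => [Type [Atom ( [Type [Atom bool]] )] => [Type [Atom b]]]]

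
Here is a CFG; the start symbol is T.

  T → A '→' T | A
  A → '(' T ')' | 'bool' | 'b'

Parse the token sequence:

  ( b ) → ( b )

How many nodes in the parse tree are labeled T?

[T [A ( [T [A b]] )] → [T [A ( [T [A b]] )]]]

4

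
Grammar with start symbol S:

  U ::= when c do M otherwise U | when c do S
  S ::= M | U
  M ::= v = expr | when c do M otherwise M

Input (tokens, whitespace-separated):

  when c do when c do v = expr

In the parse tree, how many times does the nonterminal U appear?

2

[S [U when c do [S [U when c do [S [M v = expr]]]]]]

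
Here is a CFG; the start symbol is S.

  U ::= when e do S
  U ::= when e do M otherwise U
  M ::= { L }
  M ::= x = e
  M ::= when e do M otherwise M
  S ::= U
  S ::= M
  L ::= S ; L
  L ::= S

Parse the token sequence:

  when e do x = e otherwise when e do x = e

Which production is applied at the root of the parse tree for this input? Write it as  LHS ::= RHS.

[S [U when e do [M x = e] otherwise [U when e do [S [M x = e]]]]]

S ::= U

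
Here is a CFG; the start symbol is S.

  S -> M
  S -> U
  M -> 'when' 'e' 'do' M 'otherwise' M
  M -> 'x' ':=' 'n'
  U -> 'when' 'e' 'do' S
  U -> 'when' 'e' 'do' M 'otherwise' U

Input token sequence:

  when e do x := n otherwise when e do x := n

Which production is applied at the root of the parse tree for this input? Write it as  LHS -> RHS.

S -> U

[S [U when e do [M x := n] otherwise [U when e do [S [M x := n]]]]]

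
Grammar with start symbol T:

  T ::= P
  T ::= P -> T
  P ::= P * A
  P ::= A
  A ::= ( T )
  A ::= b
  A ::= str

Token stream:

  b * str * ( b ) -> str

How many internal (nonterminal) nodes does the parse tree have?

[T [P [P [P [A b]] * [A str]] * [A ( [T [P [A b]]] )]] -> [T [P [A str]]]]

13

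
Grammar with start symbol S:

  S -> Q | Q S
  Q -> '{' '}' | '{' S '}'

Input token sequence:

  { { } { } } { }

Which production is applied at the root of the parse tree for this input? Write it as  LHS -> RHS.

[S [Q { [S [Q { }] [S [Q { }]]] }] [S [Q { }]]]

S -> Q S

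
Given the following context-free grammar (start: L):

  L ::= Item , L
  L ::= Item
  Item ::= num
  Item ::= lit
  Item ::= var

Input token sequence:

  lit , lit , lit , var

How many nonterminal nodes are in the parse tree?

8

[L [Item lit] , [L [Item lit] , [L [Item lit] , [L [Item var]]]]]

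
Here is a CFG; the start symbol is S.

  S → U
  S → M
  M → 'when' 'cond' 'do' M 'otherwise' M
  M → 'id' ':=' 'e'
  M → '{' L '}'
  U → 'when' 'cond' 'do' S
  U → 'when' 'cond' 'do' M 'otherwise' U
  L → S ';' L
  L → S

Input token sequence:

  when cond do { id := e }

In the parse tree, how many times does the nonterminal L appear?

[S [U when cond do [S [M { [L [S [M id := e]]] }]]]]

1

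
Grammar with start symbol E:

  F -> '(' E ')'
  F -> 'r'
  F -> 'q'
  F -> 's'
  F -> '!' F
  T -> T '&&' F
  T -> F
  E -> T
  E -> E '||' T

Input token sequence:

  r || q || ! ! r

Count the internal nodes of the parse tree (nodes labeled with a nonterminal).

[E [E [E [T [F r]]] || [T [F q]]] || [T [F ! [F ! [F r]]]]]

11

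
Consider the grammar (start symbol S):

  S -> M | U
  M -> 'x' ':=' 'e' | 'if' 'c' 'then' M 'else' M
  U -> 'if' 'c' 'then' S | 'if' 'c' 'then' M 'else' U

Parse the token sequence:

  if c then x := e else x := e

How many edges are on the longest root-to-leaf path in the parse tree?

[S [M if c then [M x := e] else [M x := e]]]

3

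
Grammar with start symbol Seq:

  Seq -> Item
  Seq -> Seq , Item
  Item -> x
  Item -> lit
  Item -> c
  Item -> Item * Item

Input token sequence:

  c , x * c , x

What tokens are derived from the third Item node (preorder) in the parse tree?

x

[Seq [Seq [Seq [Item c]] , [Item [Item x] * [Item c]]] , [Item x]]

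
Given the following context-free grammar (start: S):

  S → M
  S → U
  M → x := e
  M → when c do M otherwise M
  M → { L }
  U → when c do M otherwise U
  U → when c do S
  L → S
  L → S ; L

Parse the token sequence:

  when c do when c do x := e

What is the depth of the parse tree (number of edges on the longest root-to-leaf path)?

[S [U when c do [S [U when c do [S [M x := e]]]]]]

6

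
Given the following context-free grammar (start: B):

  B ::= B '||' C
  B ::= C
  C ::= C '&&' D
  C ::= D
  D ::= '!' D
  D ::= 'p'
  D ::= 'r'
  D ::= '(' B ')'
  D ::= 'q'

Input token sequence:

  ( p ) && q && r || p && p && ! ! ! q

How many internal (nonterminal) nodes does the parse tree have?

[B [B [C [C [C [D ( [B [C [D p]]] )]] && [D q]] && [D r]]] || [C [C [C [D p]] && [D p]] && [D ! [D ! [D ! [D q]]]]]]

20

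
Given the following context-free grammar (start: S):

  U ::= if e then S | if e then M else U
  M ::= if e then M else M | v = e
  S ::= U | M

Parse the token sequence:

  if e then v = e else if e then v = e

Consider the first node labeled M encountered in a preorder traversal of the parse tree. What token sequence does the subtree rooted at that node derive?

[S [U if e then [M v = e] else [U if e then [S [M v = e]]]]]

v = e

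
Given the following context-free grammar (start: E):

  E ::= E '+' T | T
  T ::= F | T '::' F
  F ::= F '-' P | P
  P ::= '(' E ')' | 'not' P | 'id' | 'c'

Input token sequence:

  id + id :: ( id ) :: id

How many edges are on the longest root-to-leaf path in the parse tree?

[E [E [T [F [P id]]]] + [T [T [T [F [P id]]] :: [F [P ( [E [T [F [P id]]]] )]]] :: [F [P id]]]]

9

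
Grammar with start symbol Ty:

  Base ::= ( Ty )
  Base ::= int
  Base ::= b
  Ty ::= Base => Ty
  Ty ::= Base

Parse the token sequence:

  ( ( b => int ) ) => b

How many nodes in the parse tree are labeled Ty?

5

[Ty [Base ( [Ty [Base ( [Ty [Base b] => [Ty [Base int]]] )]] )] => [Ty [Base b]]]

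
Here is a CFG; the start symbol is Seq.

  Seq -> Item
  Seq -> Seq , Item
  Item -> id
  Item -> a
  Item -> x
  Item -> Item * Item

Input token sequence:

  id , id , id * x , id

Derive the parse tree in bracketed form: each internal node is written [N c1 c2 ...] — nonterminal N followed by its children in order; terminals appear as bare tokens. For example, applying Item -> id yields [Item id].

Seq
Seq , Item
Seq , Item , Item
Seq , Item , Item , Item
Item , Item , Item , Item
id , Item , Item , Item
id , id , Item , Item
id , id , Item * Item , Item
id , id , id * Item , Item
id , id , id * x , Item
id , id , id * x , id

[Seq [Seq [Seq [Seq [Item id]] , [Item id]] , [Item [Item id] * [Item x]]] , [Item id]]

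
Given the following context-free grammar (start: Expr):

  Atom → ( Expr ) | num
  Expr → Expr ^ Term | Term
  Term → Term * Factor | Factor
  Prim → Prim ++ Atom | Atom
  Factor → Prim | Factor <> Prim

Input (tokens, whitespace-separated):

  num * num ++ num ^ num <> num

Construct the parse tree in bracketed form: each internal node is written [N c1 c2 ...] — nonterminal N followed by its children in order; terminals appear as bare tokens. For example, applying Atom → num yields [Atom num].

Expr
Expr ^ Term
Term ^ Term
Term * Factor ^ Term
Factor * Factor ^ Term
Prim * Factor ^ Term
Atom * Factor ^ Term
num * Factor ^ Term
num * Prim ^ Term
num * Prim ++ Atom ^ Term
num * Atom ++ Atom ^ Term
num * num ++ Atom ^ Term
num * num ++ num ^ Term
num * num ++ num ^ Factor
num * num ++ num ^ Factor <> Prim
num * num ++ num ^ Prim <> Prim
num * num ++ num ^ Atom <> Prim
num * num ++ num ^ num <> Prim
num * num ++ num ^ num <> Atom
num * num ++ num ^ num <> num

[Expr [Expr [Term [Term [Factor [Prim [Atom num]]]] * [Factor [Prim [Prim [Atom num]] ++ [Atom num]]]]] ^ [Term [Factor [Factor [Prim [Atom num]]] <> [Prim [Atom num]]]]]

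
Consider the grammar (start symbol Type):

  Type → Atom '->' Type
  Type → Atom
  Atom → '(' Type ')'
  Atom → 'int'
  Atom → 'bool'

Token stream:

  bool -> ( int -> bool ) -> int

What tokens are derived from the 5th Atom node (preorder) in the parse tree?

[Type [Atom bool] -> [Type [Atom ( [Type [Atom int] -> [Type [Atom bool]]] )] -> [Type [Atom int]]]]

int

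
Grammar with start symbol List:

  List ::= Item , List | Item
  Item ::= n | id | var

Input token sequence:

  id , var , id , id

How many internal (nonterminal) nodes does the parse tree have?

8

[List [Item id] , [List [Item var] , [List [Item id] , [List [Item id]]]]]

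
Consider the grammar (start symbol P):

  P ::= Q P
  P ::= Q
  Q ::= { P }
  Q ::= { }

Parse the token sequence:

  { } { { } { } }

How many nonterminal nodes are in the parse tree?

8

[P [Q { }] [P [Q { [P [Q { }] [P [Q { }]]] }]]]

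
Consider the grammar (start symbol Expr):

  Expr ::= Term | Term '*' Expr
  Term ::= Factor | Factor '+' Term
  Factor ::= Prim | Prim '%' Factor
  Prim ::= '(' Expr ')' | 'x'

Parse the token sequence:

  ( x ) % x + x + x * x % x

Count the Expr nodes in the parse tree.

[Expr [Term [Factor [Prim ( [Expr [Term [Factor [Prim x]]]] )] % [Factor [Prim x]]] + [Term [Factor [Prim x]] + [Term [Factor [Prim x]]]]] * [Expr [Term [Factor [Prim x] % [Factor [Prim x]]]]]]

3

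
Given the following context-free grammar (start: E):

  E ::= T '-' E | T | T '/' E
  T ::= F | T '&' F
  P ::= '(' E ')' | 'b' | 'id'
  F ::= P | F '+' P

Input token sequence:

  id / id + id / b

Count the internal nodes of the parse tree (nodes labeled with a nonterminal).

14

[E [T [F [P id]]] / [E [T [F [F [P id]] + [P id]]] / [E [T [F [P b]]]]]]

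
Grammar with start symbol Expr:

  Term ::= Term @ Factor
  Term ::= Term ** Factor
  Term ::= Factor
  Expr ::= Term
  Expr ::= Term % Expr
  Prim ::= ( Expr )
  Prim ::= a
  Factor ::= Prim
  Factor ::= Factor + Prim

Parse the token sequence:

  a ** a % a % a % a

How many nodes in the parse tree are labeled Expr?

[Expr [Term [Term [Factor [Prim a]]] ** [Factor [Prim a]]] % [Expr [Term [Factor [Prim a]]] % [Expr [Term [Factor [Prim a]]] % [Expr [Term [Factor [Prim a]]]]]]]

4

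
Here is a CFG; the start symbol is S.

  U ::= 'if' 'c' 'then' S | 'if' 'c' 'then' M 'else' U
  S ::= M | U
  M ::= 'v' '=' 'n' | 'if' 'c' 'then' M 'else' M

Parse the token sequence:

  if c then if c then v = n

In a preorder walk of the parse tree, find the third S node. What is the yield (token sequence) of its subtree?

v = n

[S [U if c then [S [U if c then [S [M v = n]]]]]]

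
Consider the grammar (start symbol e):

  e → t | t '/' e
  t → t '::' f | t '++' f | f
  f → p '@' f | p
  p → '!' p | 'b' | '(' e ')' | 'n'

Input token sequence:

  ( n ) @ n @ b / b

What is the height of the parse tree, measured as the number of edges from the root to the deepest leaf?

8

[e [t [f [p ( [e [t [f [p n]]]] )] @ [f [p n] @ [f [p b]]]]] / [e [t [f [p b]]]]]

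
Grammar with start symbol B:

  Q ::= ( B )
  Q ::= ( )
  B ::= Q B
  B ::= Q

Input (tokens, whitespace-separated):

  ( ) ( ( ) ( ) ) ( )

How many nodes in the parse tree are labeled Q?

[B [Q ( )] [B [Q ( [B [Q ( )] [B [Q ( )]]] )] [B [Q ( )]]]]

5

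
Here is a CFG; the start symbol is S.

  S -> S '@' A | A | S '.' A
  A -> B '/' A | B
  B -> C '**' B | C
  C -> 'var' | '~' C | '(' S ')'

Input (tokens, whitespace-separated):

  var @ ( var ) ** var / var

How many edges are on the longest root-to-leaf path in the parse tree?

8

[S [S [A [B [C var]]]] @ [A [B [C ( [S [A [B [C var]]]] )] ** [B [C var]]] / [A [B [C var]]]]]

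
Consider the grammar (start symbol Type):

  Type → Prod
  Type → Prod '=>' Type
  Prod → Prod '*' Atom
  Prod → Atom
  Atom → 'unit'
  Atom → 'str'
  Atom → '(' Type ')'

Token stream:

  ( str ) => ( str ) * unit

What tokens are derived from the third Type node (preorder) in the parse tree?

[Type [Prod [Atom ( [Type [Prod [Atom str]]] )]] => [Type [Prod [Prod [Atom ( [Type [Prod [Atom str]]] )]] * [Atom unit]]]]

( str ) * unit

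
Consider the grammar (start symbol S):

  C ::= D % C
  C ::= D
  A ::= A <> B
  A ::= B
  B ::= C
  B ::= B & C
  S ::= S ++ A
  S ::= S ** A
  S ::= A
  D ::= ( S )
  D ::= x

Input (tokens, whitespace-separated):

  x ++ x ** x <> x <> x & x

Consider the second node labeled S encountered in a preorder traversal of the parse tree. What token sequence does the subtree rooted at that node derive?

x ++ x

[S [S [S [A [B [C [D x]]]]] ++ [A [B [C [D x]]]]] ** [A [A [A [B [C [D x]]]] <> [B [C [D x]]]] <> [B [B [C [D x]]] & [C [D x]]]]]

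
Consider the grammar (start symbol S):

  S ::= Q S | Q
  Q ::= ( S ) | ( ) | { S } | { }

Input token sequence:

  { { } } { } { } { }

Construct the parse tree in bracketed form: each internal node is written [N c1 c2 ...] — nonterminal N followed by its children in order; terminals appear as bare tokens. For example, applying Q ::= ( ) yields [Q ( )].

S
Q S
{ S } S
{ Q } S
{ { } } S
{ { } } Q S
{ { } } { } S
{ { } } { } Q S
{ { } } { } { } S
{ { } } { } { } Q
{ { } } { } { } { }

[S [Q { [S [Q { }]] }] [S [Q { }] [S [Q { }] [S [Q { }]]]]]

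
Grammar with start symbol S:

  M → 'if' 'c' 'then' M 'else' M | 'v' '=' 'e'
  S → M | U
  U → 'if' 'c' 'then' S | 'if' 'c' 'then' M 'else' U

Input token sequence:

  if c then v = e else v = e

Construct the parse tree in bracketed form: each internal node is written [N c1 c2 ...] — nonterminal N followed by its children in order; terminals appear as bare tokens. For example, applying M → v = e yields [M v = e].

[S [M if c then [M v = e] else [M v = e]]]

S
M
if c then M else M
if c then v = e else M
if c then v = e else v = e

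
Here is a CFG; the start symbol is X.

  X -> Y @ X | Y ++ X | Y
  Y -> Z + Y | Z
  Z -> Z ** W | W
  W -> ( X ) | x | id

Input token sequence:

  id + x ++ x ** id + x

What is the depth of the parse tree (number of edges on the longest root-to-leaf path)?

6

[X [Y [Z [W id]] + [Y [Z [W x]]]] ++ [X [Y [Z [Z [W x]] ** [W id]] + [Y [Z [W x]]]]]]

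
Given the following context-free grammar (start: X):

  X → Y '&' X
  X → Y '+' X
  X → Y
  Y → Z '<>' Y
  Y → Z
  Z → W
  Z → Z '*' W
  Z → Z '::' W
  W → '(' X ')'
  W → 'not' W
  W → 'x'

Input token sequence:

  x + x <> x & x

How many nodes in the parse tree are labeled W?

[X [Y [Z [W x]]] + [X [Y [Z [W x]] <> [Y [Z [W x]]]] & [X [Y [Z [W x]]]]]]

4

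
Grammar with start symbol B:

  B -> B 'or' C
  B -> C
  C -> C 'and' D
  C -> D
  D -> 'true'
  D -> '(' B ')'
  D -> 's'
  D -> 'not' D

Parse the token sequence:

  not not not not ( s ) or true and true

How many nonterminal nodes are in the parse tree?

15

[B [B [C [D not [D not [D not [D not [D ( [B [C [D s]]] )]]]]]]] or [C [C [D true]] and [D true]]]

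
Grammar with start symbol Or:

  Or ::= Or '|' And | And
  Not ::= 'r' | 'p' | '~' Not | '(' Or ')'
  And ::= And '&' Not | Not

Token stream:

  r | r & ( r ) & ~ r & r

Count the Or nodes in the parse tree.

3

[Or [Or [And [Not r]]] | [And [And [And [And [Not r]] & [Not ( [Or [And [Not r]]] )]] & [Not ~ [Not r]]] & [Not r]]]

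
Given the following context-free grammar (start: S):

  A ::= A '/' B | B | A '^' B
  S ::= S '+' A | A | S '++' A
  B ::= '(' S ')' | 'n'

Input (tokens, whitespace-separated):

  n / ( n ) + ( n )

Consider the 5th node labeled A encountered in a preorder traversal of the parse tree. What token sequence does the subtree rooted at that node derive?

n

[S [S [A [A [B n]] / [B ( [S [A [B n]]] )]]] + [A [B ( [S [A [B n]]] )]]]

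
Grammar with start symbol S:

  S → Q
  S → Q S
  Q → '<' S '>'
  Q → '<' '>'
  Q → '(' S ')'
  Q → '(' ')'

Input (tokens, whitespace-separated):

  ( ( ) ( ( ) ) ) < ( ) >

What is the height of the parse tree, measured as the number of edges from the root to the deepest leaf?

[S [Q ( [S [Q ( )] [S [Q ( [S [Q ( )]] )]]] )] [S [Q < [S [Q ( )]] >]]]

7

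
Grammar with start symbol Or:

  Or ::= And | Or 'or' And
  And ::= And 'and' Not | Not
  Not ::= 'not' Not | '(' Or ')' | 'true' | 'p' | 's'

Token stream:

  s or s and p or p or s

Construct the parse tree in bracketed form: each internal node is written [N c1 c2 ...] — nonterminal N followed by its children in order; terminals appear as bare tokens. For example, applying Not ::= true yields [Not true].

[Or [Or [Or [Or [And [Not s]]] or [And [And [Not s]] and [Not p]]] or [And [Not p]]] or [And [Not s]]]

Or
Or or And
Or or And or And
Or or And or And or And
And or And or And or And
Not or And or And or And
s or And or And or And
s or And and Not or And or And
s or Not and Not or And or And
s or s and Not or And or And
s or s and p or And or And
s or s and p or Not or And
s or s and p or p or And
s or s and p or p or Not
s or s and p or p or s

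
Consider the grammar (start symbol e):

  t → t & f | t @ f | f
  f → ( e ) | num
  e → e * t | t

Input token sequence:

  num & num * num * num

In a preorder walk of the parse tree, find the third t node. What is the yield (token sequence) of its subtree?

num

[e [e [e [t [t [f num]] & [f num]]] * [t [f num]]] * [t [f num]]]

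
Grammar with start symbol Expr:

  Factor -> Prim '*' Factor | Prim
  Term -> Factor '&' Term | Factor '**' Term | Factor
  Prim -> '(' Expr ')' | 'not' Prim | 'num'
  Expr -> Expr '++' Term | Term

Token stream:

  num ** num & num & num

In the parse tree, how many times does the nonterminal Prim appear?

4

[Expr [Term [Factor [Prim num]] ** [Term [Factor [Prim num]] & [Term [Factor [Prim num]] & [Term [Factor [Prim num]]]]]]]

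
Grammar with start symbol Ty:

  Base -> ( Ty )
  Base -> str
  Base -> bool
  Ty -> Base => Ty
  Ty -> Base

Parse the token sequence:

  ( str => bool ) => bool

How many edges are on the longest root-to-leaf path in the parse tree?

[Ty [Base ( [Ty [Base str] => [Ty [Base bool]]] )] => [Ty [Base bool]]]

5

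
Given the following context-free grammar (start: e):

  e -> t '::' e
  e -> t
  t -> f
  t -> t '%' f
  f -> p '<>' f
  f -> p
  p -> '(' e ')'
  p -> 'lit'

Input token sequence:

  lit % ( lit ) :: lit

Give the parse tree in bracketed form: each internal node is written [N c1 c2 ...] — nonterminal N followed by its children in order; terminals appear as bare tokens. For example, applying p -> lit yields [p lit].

e
t :: e
t % f :: e
f % f :: e
p % f :: e
lit % f :: e
lit % p :: e
lit % ( e ) :: e
lit % ( t ) :: e
lit % ( f ) :: e
lit % ( p ) :: e
lit % ( lit ) :: e
lit % ( lit ) :: t
lit % ( lit ) :: f
lit % ( lit ) :: p
lit % ( lit ) :: lit

[e [t [t [f [p lit]]] % [f [p ( [e [t [f [p lit]]]] )]]] :: [e [t [f [p lit]]]]]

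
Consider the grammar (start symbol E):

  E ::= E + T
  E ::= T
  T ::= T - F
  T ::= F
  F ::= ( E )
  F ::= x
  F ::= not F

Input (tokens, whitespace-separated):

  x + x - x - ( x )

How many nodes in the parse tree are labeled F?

[E [E [T [F x]]] + [T [T [T [F x]] - [F x]] - [F ( [E [T [F x]]] )]]]

5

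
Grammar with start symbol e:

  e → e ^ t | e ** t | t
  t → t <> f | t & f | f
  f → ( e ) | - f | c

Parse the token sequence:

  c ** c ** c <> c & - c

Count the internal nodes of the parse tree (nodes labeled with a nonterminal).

14

[e [e [e [t [f c]]] ** [t [f c]]] ** [t [t [t [f c]] <> [f c]] & [f - [f c]]]]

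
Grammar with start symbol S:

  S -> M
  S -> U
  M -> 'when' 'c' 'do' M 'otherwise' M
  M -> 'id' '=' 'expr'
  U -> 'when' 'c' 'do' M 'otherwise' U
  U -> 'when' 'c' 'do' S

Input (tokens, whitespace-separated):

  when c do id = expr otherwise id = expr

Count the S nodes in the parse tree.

1

[S [M when c do [M id = expr] otherwise [M id = expr]]]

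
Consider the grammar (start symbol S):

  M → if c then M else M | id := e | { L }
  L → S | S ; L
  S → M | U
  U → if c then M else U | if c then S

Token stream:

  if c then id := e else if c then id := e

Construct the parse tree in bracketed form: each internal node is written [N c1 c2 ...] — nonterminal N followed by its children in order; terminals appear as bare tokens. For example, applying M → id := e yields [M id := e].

S
U
if c then M else U
if c then id := e else U
if c then id := e else if c then S
if c then id := e else if c then M
if c then id := e else if c then id := e

[S [U if c then [M id := e] else [U if c then [S [M id := e]]]]]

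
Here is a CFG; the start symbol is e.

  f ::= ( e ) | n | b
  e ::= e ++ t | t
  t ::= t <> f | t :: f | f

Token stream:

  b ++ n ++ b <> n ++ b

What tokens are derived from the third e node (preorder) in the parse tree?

b ++ n

[e [e [e [e [t [f b]]] ++ [t [f n]]] ++ [t [t [f b]] <> [f n]]] ++ [t [f b]]]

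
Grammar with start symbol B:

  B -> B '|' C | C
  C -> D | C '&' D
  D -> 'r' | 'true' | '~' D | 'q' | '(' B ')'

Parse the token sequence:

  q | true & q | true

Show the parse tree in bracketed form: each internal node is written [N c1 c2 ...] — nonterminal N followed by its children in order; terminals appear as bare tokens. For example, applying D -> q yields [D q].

B
B | C
B | C | C
C | C | C
D | C | C
q | C | C
q | C & D | C
q | D & D | C
q | true & D | C
q | true & q | C
q | true & q | D
q | true & q | true

[B [B [B [C [D q]]] | [C [C [D true]] & [D q]]] | [C [D true]]]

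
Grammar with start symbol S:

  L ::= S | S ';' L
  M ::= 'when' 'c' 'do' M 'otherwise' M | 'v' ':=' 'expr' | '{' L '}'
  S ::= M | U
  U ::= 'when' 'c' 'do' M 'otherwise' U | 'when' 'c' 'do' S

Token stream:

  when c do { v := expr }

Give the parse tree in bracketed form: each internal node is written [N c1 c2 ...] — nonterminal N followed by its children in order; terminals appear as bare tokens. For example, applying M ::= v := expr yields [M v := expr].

[S [U when c do [S [M { [L [S [M v := expr]]] }]]]]

S
U
when c do S
when c do M
when c do { L }
when c do { S }
when c do { M }
when c do { v := expr }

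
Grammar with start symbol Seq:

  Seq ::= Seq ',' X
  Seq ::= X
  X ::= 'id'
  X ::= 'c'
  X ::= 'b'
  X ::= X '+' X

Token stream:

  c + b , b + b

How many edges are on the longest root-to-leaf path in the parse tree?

4

[Seq [Seq [X [X c] + [X b]]] , [X [X b] + [X b]]]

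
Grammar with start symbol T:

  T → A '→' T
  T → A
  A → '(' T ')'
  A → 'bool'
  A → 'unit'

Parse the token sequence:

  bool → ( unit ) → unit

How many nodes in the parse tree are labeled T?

4

[T [A bool] → [T [A ( [T [A unit]] )] → [T [A unit]]]]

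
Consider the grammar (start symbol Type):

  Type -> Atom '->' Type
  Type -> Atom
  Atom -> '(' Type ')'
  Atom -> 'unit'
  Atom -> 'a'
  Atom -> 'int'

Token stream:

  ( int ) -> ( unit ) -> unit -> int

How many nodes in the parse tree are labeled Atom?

[Type [Atom ( [Type [Atom int]] )] -> [Type [Atom ( [Type [Atom unit]] )] -> [Type [Atom unit] -> [Type [Atom int]]]]]

6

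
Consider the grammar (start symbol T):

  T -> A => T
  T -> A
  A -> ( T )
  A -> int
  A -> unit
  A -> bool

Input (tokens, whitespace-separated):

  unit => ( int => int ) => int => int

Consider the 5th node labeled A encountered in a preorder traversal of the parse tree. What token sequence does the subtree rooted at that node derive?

[T [A unit] => [T [A ( [T [A int] => [T [A int]]] )] => [T [A int] => [T [A int]]]]]

int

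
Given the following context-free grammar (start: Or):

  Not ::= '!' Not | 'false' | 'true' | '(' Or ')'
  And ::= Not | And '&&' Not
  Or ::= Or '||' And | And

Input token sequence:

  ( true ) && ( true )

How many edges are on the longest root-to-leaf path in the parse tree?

[Or [And [And [Not ( [Or [And [Not true]]] )]] && [Not ( [Or [And [Not true]]] )]]]

7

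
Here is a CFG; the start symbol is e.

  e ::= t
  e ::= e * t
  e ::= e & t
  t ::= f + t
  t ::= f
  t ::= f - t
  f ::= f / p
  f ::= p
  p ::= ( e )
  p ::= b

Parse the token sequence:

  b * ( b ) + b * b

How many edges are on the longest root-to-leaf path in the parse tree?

[e [e [e [t [f [p b]]]] * [t [f [p ( [e [t [f [p b]]]] )]] + [t [f [p b]]]]] * [t [f [p b]]]]

9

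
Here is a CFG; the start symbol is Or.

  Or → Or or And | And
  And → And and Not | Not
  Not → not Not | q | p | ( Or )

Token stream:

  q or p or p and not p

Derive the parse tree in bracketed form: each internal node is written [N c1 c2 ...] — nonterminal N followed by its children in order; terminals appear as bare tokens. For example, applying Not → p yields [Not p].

Or
Or or And
Or or And or And
And or And or And
Not or And or And
q or And or And
q or Not or And
q or p or And
q or p or And and Not
q or p or Not and Not
q or p or p and Not
q or p or p and not Not
q or p or p and not p

[Or [Or [Or [And [Not q]]] or [And [Not p]]] or [And [And [Not p]] and [Not not [Not p]]]]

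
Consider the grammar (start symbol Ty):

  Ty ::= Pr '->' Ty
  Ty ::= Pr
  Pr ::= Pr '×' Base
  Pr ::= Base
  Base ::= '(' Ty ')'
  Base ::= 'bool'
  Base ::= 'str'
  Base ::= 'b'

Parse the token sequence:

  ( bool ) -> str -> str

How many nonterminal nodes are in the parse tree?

[Ty [Pr [Base ( [Ty [Pr [Base bool]]] )]] -> [Ty [Pr [Base str]] -> [Ty [Pr [Base str]]]]]

12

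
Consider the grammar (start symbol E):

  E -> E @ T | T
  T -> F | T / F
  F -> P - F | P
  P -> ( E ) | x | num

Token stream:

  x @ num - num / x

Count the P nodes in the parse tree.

[E [E [T [F [P x]]]] @ [T [T [F [P num] - [F [P num]]]] / [F [P x]]]]

4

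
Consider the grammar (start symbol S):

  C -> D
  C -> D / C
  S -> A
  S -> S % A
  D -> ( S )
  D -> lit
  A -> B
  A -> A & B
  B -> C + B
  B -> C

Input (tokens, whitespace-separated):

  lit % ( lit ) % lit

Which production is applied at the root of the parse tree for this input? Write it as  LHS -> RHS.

S -> S % A

[S [S [S [A [B [C [D lit]]]]] % [A [B [C [D ( [S [A [B [C [D lit]]]]] )]]]]] % [A [B [C [D lit]]]]]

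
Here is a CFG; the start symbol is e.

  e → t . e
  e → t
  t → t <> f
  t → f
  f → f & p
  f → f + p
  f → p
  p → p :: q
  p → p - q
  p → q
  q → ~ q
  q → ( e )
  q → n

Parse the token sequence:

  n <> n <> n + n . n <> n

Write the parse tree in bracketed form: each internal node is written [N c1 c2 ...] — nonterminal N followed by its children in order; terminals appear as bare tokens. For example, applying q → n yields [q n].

[e [t [t [t [f [p [q n]]]] <> [f [p [q n]]]] <> [f [f [p [q n]]] + [p [q n]]]] . [e [t [t [f [p [q n]]]] <> [f [p [q n]]]]]]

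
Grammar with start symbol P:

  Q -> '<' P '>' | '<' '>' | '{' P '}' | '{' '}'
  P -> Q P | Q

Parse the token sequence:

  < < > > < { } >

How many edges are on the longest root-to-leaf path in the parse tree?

[P [Q < [P [Q < >]] >] [P [Q < [P [Q { }]] >]]]

5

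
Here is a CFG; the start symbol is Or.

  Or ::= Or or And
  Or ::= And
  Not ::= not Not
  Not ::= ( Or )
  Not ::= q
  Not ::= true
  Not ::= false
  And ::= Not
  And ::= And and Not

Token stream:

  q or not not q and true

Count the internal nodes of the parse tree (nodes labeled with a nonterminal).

10

[Or [Or [And [Not q]]] or [And [And [Not not [Not not [Not q]]]] and [Not true]]]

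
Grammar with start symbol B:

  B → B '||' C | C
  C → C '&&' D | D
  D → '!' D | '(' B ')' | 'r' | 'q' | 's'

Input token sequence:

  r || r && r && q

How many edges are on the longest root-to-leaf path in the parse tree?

[B [B [C [D r]]] || [C [C [C [D r]] && [D r]] && [D q]]]

5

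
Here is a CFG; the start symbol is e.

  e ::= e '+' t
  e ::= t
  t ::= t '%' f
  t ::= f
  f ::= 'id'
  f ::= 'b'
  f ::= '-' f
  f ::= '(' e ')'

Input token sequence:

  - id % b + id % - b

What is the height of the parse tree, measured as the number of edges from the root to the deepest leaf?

[e [e [t [t [f - [f id]]] % [f b]]] + [t [t [f id]] % [f - [f b]]]]

6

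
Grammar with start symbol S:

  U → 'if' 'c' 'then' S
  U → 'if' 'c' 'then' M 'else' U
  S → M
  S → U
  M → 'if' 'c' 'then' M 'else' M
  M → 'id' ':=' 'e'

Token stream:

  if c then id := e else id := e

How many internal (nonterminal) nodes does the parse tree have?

4

[S [M if c then [M id := e] else [M id := e]]]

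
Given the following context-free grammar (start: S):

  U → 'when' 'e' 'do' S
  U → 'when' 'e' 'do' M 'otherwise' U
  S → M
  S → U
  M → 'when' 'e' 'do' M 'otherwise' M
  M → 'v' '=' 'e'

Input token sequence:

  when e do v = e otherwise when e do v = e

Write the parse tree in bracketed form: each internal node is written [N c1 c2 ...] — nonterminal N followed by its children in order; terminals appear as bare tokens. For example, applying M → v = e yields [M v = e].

S
U
when e do M otherwise U
when e do v = e otherwise U
when e do v = e otherwise when e do S
when e do v = e otherwise when e do M
when e do v = e otherwise when e do v = e

[S [U when e do [M v = e] otherwise [U when e do [S [M v = e]]]]]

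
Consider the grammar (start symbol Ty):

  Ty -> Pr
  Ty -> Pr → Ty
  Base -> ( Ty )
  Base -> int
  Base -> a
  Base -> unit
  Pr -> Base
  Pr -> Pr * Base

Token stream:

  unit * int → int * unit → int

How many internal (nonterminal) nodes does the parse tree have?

13

[Ty [Pr [Pr [Base unit]] * [Base int]] → [Ty [Pr [Pr [Base int]] * [Base unit]] → [Ty [Pr [Base int]]]]]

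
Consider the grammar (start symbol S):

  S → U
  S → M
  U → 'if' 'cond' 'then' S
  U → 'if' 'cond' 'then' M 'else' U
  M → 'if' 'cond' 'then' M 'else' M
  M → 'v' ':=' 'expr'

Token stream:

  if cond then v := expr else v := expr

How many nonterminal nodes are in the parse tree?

4

[S [M if cond then [M v := expr] else [M v := expr]]]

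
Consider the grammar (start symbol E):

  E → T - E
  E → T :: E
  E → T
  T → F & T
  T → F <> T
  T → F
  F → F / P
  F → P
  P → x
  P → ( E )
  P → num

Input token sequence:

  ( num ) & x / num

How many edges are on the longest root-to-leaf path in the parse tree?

8

[E [T [F [P ( [E [T [F [P num]]]] )]] & [T [F [F [P x]] / [P num]]]]]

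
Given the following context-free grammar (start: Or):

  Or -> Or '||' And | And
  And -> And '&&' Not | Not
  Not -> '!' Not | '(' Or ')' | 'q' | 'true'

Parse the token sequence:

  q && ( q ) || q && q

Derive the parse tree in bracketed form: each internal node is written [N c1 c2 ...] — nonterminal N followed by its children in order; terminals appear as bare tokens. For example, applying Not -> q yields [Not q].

Or
Or || And
And || And
And && Not || And
Not && Not || And
q && Not || And
q && ( Or ) || And
q && ( And ) || And
q && ( Not ) || And
q && ( q ) || And
q && ( q ) || And && Not
q && ( q ) || Not && Not
q && ( q ) || q && Not
q && ( q ) || q && q

[Or [Or [And [And [Not q]] && [Not ( [Or [And [Not q]]] )]]] || [And [And [Not q]] && [Not q]]]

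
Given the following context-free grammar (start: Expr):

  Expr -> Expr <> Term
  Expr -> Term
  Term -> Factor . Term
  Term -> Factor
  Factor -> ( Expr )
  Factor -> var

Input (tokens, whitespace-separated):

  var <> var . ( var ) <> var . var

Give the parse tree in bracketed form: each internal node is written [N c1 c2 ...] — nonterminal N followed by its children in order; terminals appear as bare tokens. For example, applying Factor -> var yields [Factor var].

[Expr [Expr [Expr [Term [Factor var]]] <> [Term [Factor var] . [Term [Factor ( [Expr [Term [Factor var]]] )]]]] <> [Term [Factor var] . [Term [Factor var]]]]

Expr
Expr <> Term
Expr <> Term <> Term
Term <> Term <> Term
Factor <> Term <> Term
var <> Term <> Term
var <> Factor . Term <> Term
var <> var . Term <> Term
var <> var . Factor <> Term
var <> var . ( Expr ) <> Term
var <> var . ( Term ) <> Term
var <> var . ( Factor ) <> Term
var <> var . ( var ) <> Term
var <> var . ( var ) <> Factor . Term
var <> var . ( var ) <> var . Term
var <> var . ( var ) <> var . Factor
var <> var . ( var ) <> var . var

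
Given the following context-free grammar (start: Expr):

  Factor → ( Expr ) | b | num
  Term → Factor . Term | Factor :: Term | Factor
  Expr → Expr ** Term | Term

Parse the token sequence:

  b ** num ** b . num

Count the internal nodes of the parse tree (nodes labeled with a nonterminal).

11

[Expr [Expr [Expr [Term [Factor b]]] ** [Term [Factor num]]] ** [Term [Factor b] . [Term [Factor num]]]]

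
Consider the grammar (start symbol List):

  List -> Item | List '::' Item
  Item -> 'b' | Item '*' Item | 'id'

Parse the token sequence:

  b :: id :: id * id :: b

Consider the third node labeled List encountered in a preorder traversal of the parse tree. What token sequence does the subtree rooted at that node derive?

b :: id

[List [List [List [List [Item b]] :: [Item id]] :: [Item [Item id] * [Item id]]] :: [Item b]]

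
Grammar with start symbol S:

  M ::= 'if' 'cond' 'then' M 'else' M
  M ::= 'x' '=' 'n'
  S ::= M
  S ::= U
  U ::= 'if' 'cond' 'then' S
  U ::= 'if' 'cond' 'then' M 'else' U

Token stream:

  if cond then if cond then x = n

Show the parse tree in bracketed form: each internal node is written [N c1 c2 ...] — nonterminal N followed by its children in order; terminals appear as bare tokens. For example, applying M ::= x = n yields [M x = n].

S
U
if cond then S
if cond then U
if cond then if cond then S
if cond then if cond then M
if cond then if cond then x = n

[S [U if cond then [S [U if cond then [S [M x = n]]]]]]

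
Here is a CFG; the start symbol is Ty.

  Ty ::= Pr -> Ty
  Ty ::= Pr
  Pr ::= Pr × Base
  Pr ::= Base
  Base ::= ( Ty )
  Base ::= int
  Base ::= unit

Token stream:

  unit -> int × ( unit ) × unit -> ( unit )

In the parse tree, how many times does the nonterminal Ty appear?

[Ty [Pr [Base unit]] -> [Ty [Pr [Pr [Pr [Base int]] × [Base ( [Ty [Pr [Base unit]]] )]] × [Base unit]] -> [Ty [Pr [Base ( [Ty [Pr [Base unit]]] )]]]]]

5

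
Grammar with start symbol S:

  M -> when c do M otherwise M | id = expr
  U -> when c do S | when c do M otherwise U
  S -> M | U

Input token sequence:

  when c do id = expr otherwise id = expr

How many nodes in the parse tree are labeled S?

1

[S [M when c do [M id = expr] otherwise [M id = expr]]]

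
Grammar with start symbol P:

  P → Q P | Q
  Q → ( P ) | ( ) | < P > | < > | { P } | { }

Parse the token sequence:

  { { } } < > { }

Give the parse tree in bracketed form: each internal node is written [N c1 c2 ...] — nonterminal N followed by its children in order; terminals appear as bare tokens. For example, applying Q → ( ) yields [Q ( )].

P
Q P
{ P } P
{ Q } P
{ { } } P
{ { } } Q P
{ { } } < > P
{ { } } < > Q
{ { } } < > { }

[P [Q { [P [Q { }]] }] [P [Q < >] [P [Q { }]]]]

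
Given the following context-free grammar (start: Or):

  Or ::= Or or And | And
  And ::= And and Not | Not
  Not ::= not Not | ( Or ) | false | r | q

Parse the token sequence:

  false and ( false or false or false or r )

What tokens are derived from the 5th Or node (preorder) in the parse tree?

[Or [And [And [Not false]] and [Not ( [Or [Or [Or [Or [And [Not false]]] or [And [Not false]]] or [And [Not false]]] or [And [Not r]]] )]]]

false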